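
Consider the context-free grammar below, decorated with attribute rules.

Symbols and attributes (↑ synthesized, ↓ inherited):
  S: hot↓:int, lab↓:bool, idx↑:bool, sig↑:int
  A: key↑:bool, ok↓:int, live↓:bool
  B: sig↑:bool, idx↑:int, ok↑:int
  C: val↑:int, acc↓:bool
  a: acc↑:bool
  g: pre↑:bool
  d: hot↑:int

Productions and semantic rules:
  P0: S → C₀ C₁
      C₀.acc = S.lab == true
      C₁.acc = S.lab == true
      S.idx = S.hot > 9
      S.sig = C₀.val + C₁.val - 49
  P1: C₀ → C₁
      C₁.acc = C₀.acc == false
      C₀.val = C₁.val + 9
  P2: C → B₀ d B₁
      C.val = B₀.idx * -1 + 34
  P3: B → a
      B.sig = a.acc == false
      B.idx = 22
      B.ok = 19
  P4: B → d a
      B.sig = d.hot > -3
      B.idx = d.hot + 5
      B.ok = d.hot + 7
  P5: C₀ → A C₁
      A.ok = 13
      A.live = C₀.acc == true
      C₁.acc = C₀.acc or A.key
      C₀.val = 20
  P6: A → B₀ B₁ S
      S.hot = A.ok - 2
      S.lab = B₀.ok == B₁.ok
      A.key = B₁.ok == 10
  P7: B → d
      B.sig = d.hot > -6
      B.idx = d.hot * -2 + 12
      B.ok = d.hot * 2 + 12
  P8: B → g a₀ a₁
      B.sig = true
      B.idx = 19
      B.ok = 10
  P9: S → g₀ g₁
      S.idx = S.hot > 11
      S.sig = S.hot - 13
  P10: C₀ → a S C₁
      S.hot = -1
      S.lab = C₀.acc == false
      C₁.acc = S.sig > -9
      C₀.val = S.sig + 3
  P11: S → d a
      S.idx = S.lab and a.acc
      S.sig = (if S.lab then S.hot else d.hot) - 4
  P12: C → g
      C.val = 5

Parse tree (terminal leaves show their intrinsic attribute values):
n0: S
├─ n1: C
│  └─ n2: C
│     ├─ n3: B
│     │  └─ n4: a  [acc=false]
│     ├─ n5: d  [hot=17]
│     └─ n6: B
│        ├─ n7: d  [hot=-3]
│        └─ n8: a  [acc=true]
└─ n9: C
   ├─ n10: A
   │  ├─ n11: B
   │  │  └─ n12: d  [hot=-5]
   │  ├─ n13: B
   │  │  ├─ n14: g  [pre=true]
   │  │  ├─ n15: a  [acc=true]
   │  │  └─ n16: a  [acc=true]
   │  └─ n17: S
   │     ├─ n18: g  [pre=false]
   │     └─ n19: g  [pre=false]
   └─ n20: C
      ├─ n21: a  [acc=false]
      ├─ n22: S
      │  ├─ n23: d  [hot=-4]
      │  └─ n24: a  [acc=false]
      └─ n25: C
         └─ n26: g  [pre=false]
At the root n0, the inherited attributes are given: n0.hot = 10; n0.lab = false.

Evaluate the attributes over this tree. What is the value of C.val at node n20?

-5

1. n0.hot = 10  [given at root]
2. n0.lab = false  [given at root]
3. n1.acc = false  [S.lab == true]
4. n2.acc = true  [C₀.acc == false]
5. n4.acc = false  [terminal]
6. n3.sig = true  [a.acc == false]
7. n3.idx = 22  [22]
8. n3.ok = 19  [19]
9. n5.hot = 17  [terminal]
10. n7.hot = -3  [terminal]
11. n8.acc = true  [terminal]
12. n6.sig = false  [d.hot > -3]
13. n6.idx = 2  [d.hot + 5]
14. n6.ok = 4  [d.hot + 7]
15. n2.val = 12  [B₀.idx * -1 + 34]
16. n1.val = 21  [C₁.val + 9]
17. n9.acc = false  [S.lab == true]
18. n10.ok = 13  [13]
19. n10.live = false  [C₀.acc == true]
20. n12.hot = -5  [terminal]
21. n11.sig = true  [d.hot > -6]
22. n11.idx = 22  [d.hot * -2 + 12]
23. n11.ok = 2  [d.hot * 2 + 12]
24. n14.pre = true  [terminal]
25. n15.acc = true  [terminal]
26. n16.acc = true  [terminal]
27. n13.sig = true  [true]
28. n13.idx = 19  [19]
29. n13.ok = 10  [10]
30. n17.hot = 11  [A.ok - 2]
31. n17.lab = false  [B₀.ok == B₁.ok]
32. n18.pre = false  [terminal]
33. n19.pre = false  [terminal]
34. n17.idx = false  [S.hot > 11]
35. n17.sig = -2  [S.hot - 13]
36. n10.key = true  [B₁.ok == 10]
37. n20.acc = true  [C₀.acc or A.key]
38. n21.acc = false  [terminal]
39. n22.hot = -1  [-1]
40. n22.lab = false  [C₀.acc == false]
41. n23.hot = -4  [terminal]
42. n24.acc = false  [terminal]
43. n22.idx = false  [S.lab and a.acc]
44. n22.sig = -8  [(if S.lab then S.hot else d.hot) - 4]
45. n25.acc = true  [S.sig > -9]
46. n26.pre = false  [terminal]
47. n25.val = 5  [5]
48. n20.val = -5  [S.sig + 3]
49. n9.val = 20  [20]
50. n0.idx = true  [S.hot > 9]
51. n0.sig = -8  [C₀.val + C₁.val - 49]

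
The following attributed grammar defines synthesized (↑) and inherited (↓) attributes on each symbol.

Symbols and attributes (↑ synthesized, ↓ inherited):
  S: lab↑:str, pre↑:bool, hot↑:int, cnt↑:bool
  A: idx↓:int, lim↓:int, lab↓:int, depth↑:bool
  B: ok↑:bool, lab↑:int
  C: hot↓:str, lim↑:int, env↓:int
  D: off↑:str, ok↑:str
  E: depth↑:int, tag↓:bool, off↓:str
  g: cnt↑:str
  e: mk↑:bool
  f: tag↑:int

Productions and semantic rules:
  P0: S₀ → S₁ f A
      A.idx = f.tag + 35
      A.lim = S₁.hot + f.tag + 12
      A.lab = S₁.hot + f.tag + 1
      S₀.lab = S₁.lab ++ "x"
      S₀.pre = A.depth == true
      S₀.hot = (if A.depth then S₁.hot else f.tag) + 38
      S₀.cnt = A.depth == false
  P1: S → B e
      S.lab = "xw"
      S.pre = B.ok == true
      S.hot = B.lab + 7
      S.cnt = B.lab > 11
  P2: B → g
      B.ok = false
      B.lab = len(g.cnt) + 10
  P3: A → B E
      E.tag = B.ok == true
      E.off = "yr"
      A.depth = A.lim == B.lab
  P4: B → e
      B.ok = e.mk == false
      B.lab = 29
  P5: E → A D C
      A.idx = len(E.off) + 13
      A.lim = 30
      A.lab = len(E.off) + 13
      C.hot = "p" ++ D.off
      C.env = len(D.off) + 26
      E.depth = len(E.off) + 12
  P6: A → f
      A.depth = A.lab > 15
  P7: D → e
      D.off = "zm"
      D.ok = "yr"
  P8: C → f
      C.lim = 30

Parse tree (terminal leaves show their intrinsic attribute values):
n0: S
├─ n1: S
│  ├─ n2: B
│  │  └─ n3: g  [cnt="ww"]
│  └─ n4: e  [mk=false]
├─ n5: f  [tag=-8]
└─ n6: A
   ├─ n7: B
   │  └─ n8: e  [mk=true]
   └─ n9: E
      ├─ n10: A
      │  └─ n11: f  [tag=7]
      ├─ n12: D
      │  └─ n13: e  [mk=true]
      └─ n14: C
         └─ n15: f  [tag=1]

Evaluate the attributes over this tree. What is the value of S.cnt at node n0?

true

1. n3.cnt = "ww"  [terminal]
2. n2.ok = false  [false]
3. n2.lab = 12  [len(g.cnt) + 10]
4. n4.mk = false  [terminal]
5. n1.lab = "xw"  ["xw"]
6. n1.pre = false  [B.ok == true]
7. n1.hot = 19  [B.lab + 7]
8. n1.cnt = true  [B.lab > 11]
9. n5.tag = -8  [terminal]
10. n6.idx = 27  [f.tag + 35]
11. n6.lim = 23  [S₁.hot + f.tag + 12]
12. n6.lab = 12  [S₁.hot + f.tag + 1]
13. n8.mk = true  [terminal]
14. n7.ok = false  [e.mk == false]
15. n7.lab = 29  [29]
16. n9.tag = false  [B.ok == true]
17. n9.off = "yr"  ["yr"]
18. n10.idx = 15  [len(E.off) + 13]
19. n10.lim = 30  [30]
20. n10.lab = 15  [len(E.off) + 13]
21. n11.tag = 7  [terminal]
22. n10.depth = false  [A.lab > 15]
23. n13.mk = true  [terminal]
24. n12.off = "zm"  ["zm"]
25. n12.ok = "yr"  ["yr"]
26. n14.hot = "pzm"  ["p" ++ D.off]
27. n14.env = 28  [len(D.off) + 26]
28. n15.tag = 1  [terminal]
29. n14.lim = 30  [30]
30. n9.depth = 14  [len(E.off) + 12]
31. n6.depth = false  [A.lim == B.lab]
32. n0.lab = "xwx"  [S₁.lab ++ "x"]
33. n0.pre = false  [A.depth == true]
34. n0.hot = 30  [(if A.depth then S₁.hot else f.tag) + 38]
35. n0.cnt = true  [A.depth == false]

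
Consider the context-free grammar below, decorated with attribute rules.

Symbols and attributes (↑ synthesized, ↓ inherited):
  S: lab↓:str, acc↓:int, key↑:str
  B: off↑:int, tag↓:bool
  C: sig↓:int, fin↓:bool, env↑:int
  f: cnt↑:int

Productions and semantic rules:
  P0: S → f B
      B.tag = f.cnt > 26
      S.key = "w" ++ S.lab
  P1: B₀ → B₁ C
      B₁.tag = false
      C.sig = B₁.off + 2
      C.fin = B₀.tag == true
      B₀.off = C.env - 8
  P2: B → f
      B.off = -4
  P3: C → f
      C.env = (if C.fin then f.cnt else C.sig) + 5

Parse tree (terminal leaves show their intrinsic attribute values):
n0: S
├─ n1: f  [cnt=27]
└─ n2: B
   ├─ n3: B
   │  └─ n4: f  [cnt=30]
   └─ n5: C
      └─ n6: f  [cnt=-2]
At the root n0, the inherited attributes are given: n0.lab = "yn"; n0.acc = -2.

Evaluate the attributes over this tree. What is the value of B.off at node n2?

1. n0.lab = "yn"  [given at root]
2. n0.acc = -2  [given at root]
3. n1.cnt = 27  [terminal]
4. n2.tag = true  [f.cnt > 26]
5. n3.tag = false  [false]
6. n4.cnt = 30  [terminal]
7. n3.off = -4  [-4]
8. n5.sig = -2  [B₁.off + 2]
9. n5.fin = true  [B₀.tag == true]
10. n6.cnt = -2  [terminal]
11. n5.env = 3  [(if C.fin then f.cnt else C.sig) + 5]
12. n2.off = -5  [C.env - 8]
13. n0.key = "wyn"  ["w" ++ S.lab]

-5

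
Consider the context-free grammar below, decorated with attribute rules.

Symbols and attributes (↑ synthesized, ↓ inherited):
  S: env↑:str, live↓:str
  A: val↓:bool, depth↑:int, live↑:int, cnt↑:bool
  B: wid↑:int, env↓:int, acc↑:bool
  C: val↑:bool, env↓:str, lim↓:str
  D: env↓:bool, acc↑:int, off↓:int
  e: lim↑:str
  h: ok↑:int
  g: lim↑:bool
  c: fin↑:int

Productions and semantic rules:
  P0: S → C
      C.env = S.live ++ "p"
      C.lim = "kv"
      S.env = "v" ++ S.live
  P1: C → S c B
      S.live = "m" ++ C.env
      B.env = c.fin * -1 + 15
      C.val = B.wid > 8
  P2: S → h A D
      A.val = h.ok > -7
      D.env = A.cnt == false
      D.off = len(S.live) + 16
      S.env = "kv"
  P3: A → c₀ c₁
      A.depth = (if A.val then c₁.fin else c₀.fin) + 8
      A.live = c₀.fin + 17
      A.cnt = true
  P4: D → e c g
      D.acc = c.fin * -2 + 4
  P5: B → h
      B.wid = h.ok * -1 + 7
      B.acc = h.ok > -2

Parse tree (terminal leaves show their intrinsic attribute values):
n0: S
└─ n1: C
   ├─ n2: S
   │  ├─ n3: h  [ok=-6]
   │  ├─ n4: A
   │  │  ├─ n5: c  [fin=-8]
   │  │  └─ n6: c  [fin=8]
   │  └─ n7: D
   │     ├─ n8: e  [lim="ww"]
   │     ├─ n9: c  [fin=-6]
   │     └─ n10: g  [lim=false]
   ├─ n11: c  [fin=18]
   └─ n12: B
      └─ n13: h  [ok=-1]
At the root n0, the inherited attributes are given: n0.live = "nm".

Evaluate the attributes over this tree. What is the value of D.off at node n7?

1. n0.live = "nm"  [given at root]
2. n1.env = "nmp"  [S.live ++ "p"]
3. n1.lim = "kv"  ["kv"]
4. n2.live = "mnmp"  ["m" ++ C.env]
5. n3.ok = -6  [terminal]
6. n4.val = true  [h.ok > -7]
7. n5.fin = -8  [terminal]
8. n6.fin = 8  [terminal]
9. n4.depth = 16  [(if A.val then c₁.fin else c₀.fin) + 8]
10. n4.live = 9  [c₀.fin + 17]
11. n4.cnt = true  [true]
12. n7.env = false  [A.cnt == false]
13. n7.off = 20  [len(S.live) + 16]
14. n8.lim = "ww"  [terminal]
15. n9.fin = -6  [terminal]
16. n10.lim = false  [terminal]
17. n7.acc = 16  [c.fin * -2 + 4]
18. n2.env = "kv"  ["kv"]
19. n11.fin = 18  [terminal]
20. n12.env = -3  [c.fin * -1 + 15]
21. n13.ok = -1  [terminal]
22. n12.wid = 8  [h.ok * -1 + 7]
23. n12.acc = true  [h.ok > -2]
24. n1.val = false  [B.wid > 8]
25. n0.env = "vnm"  ["v" ++ S.live]

20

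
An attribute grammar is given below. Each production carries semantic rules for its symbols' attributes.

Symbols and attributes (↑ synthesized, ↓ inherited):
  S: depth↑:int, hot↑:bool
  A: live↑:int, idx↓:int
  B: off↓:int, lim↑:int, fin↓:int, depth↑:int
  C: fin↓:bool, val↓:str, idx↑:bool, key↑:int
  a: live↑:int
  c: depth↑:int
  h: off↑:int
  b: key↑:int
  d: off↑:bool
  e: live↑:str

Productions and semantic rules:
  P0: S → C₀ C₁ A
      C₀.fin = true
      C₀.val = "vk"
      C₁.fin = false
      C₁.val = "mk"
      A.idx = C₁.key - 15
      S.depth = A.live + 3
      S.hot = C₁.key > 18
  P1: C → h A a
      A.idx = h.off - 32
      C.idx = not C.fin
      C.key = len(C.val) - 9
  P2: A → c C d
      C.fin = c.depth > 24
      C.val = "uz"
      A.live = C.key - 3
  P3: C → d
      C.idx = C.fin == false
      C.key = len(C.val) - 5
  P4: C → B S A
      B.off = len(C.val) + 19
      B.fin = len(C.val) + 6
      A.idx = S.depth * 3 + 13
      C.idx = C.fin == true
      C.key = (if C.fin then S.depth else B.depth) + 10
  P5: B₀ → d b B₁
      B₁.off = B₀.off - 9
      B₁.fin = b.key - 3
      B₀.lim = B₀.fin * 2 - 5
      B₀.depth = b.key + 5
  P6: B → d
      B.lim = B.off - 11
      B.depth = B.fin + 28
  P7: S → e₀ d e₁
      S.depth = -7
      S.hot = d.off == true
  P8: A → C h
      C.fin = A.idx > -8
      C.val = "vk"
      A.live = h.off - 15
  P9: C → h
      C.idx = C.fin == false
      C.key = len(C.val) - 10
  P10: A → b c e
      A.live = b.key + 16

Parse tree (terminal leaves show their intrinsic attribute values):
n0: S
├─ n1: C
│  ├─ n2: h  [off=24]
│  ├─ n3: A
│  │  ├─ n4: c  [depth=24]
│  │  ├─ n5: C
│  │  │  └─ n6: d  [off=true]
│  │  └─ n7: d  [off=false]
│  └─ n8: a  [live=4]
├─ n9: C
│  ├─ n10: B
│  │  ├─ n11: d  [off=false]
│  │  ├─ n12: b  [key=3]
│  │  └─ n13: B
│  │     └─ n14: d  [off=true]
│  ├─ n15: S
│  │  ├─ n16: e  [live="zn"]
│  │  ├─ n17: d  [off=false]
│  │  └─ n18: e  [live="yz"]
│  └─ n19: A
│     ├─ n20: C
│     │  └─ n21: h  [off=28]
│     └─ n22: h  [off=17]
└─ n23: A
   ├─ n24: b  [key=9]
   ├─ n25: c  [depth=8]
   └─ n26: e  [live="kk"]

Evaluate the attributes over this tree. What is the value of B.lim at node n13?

1

1. n1.fin = true  [true]
2. n1.val = "vk"  ["vk"]
3. n2.off = 24  [terminal]
4. n3.idx = -8  [h.off - 32]
5. n4.depth = 24  [terminal]
6. n5.fin = false  [c.depth > 24]
7. n5.val = "uz"  ["uz"]
8. n6.off = true  [terminal]
9. n5.idx = true  [C.fin == false]
10. n5.key = -3  [len(C.val) - 5]
11. n7.off = false  [terminal]
12. n3.live = -6  [C.key - 3]
13. n8.live = 4  [terminal]
14. n1.idx = false  [not C.fin]
15. n1.key = -7  [len(C.val) - 9]
16. n9.fin = false  [false]
17. n9.val = "mk"  ["mk"]
18. n10.off = 21  [len(C.val) + 19]
19. n10.fin = 8  [len(C.val) + 6]
20. n11.off = false  [terminal]
21. n12.key = 3  [terminal]
22. n13.off = 12  [B₀.off - 9]
23. n13.fin = 0  [b.key - 3]
24. n14.off = true  [terminal]
25. n13.lim = 1  [B.off - 11]
26. n13.depth = 28  [B.fin + 28]
27. n10.lim = 11  [B₀.fin * 2 - 5]
28. n10.depth = 8  [b.key + 5]
29. n16.live = "zn"  [terminal]
30. n17.off = false  [terminal]
31. n18.live = "yz"  [terminal]
32. n15.depth = -7  [-7]
33. n15.hot = false  [d.off == true]
34. n19.idx = -8  [S.depth * 3 + 13]
35. n20.fin = false  [A.idx > -8]
36. n20.val = "vk"  ["vk"]
37. n21.off = 28  [terminal]
38. n20.idx = true  [C.fin == false]
39. n20.key = -8  [len(C.val) - 10]
40. n22.off = 17  [terminal]
41. n19.live = 2  [h.off - 15]
42. n9.idx = false  [C.fin == true]
43. n9.key = 18  [(if C.fin then S.depth else B.depth) + 10]
44. n23.idx = 3  [C₁.key - 15]
45. n24.key = 9  [terminal]
46. n25.depth = 8  [terminal]
47. n26.live = "kk"  [terminal]
48. n23.live = 25  [b.key + 16]
49. n0.depth = 28  [A.live + 3]
50. n0.hot = false  [C₁.key > 18]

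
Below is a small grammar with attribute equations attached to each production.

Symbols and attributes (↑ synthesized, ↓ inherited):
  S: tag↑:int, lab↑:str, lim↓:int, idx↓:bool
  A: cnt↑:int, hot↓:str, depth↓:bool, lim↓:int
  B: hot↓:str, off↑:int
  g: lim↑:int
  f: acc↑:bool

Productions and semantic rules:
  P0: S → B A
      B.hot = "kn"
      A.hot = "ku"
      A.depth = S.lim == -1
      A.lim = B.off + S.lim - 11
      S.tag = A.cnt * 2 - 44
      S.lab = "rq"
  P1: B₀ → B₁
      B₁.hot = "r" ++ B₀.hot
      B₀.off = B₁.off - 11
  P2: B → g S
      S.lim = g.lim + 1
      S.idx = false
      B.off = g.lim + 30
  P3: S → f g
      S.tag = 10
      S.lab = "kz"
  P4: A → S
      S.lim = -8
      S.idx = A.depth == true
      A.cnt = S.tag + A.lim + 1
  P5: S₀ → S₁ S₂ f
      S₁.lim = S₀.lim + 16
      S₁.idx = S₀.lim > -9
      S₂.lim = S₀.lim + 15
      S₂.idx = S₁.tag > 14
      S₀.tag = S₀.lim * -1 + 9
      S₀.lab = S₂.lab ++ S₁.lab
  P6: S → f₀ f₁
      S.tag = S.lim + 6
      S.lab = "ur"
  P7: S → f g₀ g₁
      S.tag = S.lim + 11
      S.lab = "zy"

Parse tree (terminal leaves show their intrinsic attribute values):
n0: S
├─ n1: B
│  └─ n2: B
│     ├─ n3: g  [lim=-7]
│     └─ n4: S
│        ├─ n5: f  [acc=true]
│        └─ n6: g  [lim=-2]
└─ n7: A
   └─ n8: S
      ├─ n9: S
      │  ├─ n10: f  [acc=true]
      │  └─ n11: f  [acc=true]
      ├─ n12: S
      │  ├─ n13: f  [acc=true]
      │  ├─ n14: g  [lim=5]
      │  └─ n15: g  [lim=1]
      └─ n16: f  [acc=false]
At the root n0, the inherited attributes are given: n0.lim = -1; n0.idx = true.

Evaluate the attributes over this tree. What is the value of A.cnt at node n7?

18

1. n0.lim = -1  [given at root]
2. n0.idx = true  [given at root]
3. n1.hot = "kn"  ["kn"]
4. n2.hot = "rkn"  ["r" ++ B₀.hot]
5. n3.lim = -7  [terminal]
6. n4.lim = -6  [g.lim + 1]
7. n4.idx = false  [false]
8. n5.acc = true  [terminal]
9. n6.lim = -2  [terminal]
10. n4.tag = 10  [10]
11. n4.lab = "kz"  ["kz"]
12. n2.off = 23  [g.lim + 30]
13. n1.off = 12  [B₁.off - 11]
14. n7.hot = "ku"  ["ku"]
15. n7.depth = true  [S.lim == -1]
16. n7.lim = 0  [B.off + S.lim - 11]
17. n8.lim = -8  [-8]
18. n8.idx = true  [A.depth == true]
19. n9.lim = 8  [S₀.lim + 16]
20. n9.idx = true  [S₀.lim > -9]
21. n10.acc = true  [terminal]
22. n11.acc = true  [terminal]
23. n9.tag = 14  [S.lim + 6]
24. n9.lab = "ur"  ["ur"]
25. n12.lim = 7  [S₀.lim + 15]
26. n12.idx = false  [S₁.tag > 14]
27. n13.acc = true  [terminal]
28. n14.lim = 5  [terminal]
29. n15.lim = 1  [terminal]
30. n12.tag = 18  [S.lim + 11]
31. n12.lab = "zy"  ["zy"]
32. n16.acc = false  [terminal]
33. n8.tag = 17  [S₀.lim * -1 + 9]
34. n8.lab = "zyur"  [S₂.lab ++ S₁.lab]
35. n7.cnt = 18  [S.tag + A.lim + 1]
36. n0.tag = -8  [A.cnt * 2 - 44]
37. n0.lab = "rq"  ["rq"]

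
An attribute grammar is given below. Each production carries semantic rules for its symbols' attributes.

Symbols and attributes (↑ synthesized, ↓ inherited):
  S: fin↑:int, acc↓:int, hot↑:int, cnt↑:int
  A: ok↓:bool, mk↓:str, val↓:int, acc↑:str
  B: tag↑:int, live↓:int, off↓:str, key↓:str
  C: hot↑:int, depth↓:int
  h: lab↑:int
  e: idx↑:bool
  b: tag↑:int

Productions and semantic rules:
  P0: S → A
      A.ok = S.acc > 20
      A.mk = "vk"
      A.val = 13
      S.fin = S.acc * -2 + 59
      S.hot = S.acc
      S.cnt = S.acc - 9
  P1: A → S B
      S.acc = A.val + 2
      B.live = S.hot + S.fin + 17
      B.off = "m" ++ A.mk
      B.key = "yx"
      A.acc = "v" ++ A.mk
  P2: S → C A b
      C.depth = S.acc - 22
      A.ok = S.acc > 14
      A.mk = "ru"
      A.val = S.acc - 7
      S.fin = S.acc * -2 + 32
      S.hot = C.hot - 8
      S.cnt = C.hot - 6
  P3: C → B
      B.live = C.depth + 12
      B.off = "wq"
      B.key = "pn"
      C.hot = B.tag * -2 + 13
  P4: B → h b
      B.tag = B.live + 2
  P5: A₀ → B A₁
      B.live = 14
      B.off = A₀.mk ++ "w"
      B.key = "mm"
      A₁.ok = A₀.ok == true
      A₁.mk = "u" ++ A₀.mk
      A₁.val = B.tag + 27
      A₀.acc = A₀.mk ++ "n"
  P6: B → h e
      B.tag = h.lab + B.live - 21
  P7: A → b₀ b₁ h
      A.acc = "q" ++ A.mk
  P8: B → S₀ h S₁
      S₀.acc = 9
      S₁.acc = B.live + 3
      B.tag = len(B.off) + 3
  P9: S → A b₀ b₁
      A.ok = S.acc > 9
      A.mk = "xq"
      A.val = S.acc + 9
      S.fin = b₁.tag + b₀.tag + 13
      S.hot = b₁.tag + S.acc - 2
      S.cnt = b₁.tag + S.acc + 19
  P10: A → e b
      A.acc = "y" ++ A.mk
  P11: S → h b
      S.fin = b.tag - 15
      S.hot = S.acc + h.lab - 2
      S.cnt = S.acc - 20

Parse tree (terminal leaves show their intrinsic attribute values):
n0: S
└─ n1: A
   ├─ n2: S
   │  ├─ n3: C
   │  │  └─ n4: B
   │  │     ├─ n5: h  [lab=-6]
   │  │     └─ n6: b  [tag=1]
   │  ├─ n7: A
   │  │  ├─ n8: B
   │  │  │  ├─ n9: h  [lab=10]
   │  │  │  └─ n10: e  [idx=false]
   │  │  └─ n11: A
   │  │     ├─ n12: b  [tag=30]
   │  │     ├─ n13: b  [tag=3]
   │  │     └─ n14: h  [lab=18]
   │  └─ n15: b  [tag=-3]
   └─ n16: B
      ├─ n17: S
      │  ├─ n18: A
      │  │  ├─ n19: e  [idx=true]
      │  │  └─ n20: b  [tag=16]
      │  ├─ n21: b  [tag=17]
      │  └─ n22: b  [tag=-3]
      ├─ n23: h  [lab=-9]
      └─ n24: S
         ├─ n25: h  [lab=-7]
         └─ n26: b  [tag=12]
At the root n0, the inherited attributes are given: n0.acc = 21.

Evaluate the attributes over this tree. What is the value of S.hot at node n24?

4

1. n0.acc = 21  [given at root]
2. n1.ok = true  [S.acc > 20]
3. n1.mk = "vk"  ["vk"]
4. n1.val = 13  [13]
5. n2.acc = 15  [A.val + 2]
6. n3.depth = -7  [S.acc - 22]
7. n4.live = 5  [C.depth + 12]
8. n4.off = "wq"  ["wq"]
9. n4.key = "pn"  ["pn"]
10. n5.lab = -6  [terminal]
11. n6.tag = 1  [terminal]
12. n4.tag = 7  [B.live + 2]
13. n3.hot = -1  [B.tag * -2 + 13]
14. n7.ok = true  [S.acc > 14]
15. n7.mk = "ru"  ["ru"]
16. n7.val = 8  [S.acc - 7]
17. n8.live = 14  [14]
18. n8.off = "ruw"  [A₀.mk ++ "w"]
19. n8.key = "mm"  ["mm"]
20. n9.lab = 10  [terminal]
21. n10.idx = false  [terminal]
22. n8.tag = 3  [h.lab + B.live - 21]
23. n11.ok = true  [A₀.ok == true]
24. n11.mk = "uru"  ["u" ++ A₀.mk]
25. n11.val = 30  [B.tag + 27]
26. n12.tag = 30  [terminal]
27. n13.tag = 3  [terminal]
28. n14.lab = 18  [terminal]
29. n11.acc = "quru"  ["q" ++ A.mk]
30. n7.acc = "run"  [A₀.mk ++ "n"]
31. n15.tag = -3  [terminal]
32. n2.fin = 2  [S.acc * -2 + 32]
33. n2.hot = -9  [C.hot - 8]
34. n2.cnt = -7  [C.hot - 6]
35. n16.live = 10  [S.hot + S.fin + 17]
36. n16.off = "mvk"  ["m" ++ A.mk]
37. n16.key = "yx"  ["yx"]
38. n17.acc = 9  [9]
39. n18.ok = false  [S.acc > 9]
40. n18.mk = "xq"  ["xq"]
41. n18.val = 18  [S.acc + 9]
42. n19.idx = true  [terminal]
43. n20.tag = 16  [terminal]
44. n18.acc = "yxq"  ["y" ++ A.mk]
45. n21.tag = 17  [terminal]
46. n22.tag = -3  [terminal]
47. n17.fin = 27  [b₁.tag + b₀.tag + 13]
48. n17.hot = 4  [b₁.tag + S.acc - 2]
49. n17.cnt = 25  [b₁.tag + S.acc + 19]
50. n23.lab = -9  [terminal]
51. n24.acc = 13  [B.live + 3]
52. n25.lab = -7  [terminal]
53. n26.tag = 12  [terminal]
54. n24.fin = -3  [b.tag - 15]
55. n24.hot = 4  [S.acc + h.lab - 2]
56. n24.cnt = -7  [S.acc - 20]
57. n16.tag = 6  [len(B.off) + 3]
58. n1.acc = "vvk"  ["v" ++ A.mk]
59. n0.fin = 17  [S.acc * -2 + 59]
60. n0.hot = 21  [S.acc]
61. n0.cnt = 12  [S.acc - 9]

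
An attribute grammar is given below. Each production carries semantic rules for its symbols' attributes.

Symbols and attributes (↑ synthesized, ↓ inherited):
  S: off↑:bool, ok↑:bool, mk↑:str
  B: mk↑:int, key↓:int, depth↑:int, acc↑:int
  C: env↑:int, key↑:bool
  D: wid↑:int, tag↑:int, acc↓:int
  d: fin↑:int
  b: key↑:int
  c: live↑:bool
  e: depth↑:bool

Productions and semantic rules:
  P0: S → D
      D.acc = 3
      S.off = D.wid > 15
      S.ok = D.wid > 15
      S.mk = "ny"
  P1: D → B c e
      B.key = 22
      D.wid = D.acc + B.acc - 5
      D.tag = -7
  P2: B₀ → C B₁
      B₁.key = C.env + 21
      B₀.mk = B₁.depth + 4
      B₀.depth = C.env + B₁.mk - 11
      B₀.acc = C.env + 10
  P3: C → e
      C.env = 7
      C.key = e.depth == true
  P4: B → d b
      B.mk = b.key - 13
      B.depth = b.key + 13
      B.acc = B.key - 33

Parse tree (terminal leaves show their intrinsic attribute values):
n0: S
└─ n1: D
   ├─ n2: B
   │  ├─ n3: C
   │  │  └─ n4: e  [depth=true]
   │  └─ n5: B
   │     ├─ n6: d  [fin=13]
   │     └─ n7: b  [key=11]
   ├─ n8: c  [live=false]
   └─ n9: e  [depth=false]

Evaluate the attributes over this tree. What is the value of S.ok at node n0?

1. n1.acc = 3  [3]
2. n2.key = 22  [22]
3. n4.depth = true  [terminal]
4. n3.env = 7  [7]
5. n3.key = true  [e.depth == true]
6. n5.key = 28  [C.env + 21]
7. n6.fin = 13  [terminal]
8. n7.key = 11  [terminal]
9. n5.mk = -2  [b.key - 13]
10. n5.depth = 24  [b.key + 13]
11. n5.acc = -5  [B.key - 33]
12. n2.mk = 28  [B₁.depth + 4]
13. n2.depth = -6  [C.env + B₁.mk - 11]
14. n2.acc = 17  [C.env + 10]
15. n8.live = false  [terminal]
16. n9.depth = false  [terminal]
17. n1.wid = 15  [D.acc + B.acc - 5]
18. n1.tag = -7  [-7]
19. n0.off = false  [D.wid > 15]
20. n0.ok = false  [D.wid > 15]
21. n0.mk = "ny"  ["ny"]

false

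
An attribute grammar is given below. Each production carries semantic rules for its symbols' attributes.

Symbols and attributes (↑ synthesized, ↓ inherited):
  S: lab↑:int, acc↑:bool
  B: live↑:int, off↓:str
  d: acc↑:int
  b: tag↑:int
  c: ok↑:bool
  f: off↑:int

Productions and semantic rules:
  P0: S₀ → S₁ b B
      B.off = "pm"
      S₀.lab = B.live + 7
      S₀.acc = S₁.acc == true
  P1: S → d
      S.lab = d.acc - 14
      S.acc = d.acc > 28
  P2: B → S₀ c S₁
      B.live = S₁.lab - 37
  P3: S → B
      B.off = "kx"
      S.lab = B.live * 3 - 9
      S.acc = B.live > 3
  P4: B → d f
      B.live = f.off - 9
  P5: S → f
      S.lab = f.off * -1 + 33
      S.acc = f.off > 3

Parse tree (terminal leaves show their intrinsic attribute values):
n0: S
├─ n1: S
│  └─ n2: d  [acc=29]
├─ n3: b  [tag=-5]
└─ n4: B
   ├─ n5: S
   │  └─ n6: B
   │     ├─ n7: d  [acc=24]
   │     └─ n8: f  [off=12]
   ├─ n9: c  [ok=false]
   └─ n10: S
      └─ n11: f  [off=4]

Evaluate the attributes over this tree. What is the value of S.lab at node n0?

-1

1. n2.acc = 29  [terminal]
2. n1.lab = 15  [d.acc - 14]
3. n1.acc = true  [d.acc > 28]
4. n3.tag = -5  [terminal]
5. n4.off = "pm"  ["pm"]
6. n6.off = "kx"  ["kx"]
7. n7.acc = 24  [terminal]
8. n8.off = 12  [terminal]
9. n6.live = 3  [f.off - 9]
10. n5.lab = 0  [B.live * 3 - 9]
11. n5.acc = false  [B.live > 3]
12. n9.ok = false  [terminal]
13. n11.off = 4  [terminal]
14. n10.lab = 29  [f.off * -1 + 33]
15. n10.acc = true  [f.off > 3]
16. n4.live = -8  [S₁.lab - 37]
17. n0.lab = -1  [B.live + 7]
18. n0.acc = true  [S₁.acc == true]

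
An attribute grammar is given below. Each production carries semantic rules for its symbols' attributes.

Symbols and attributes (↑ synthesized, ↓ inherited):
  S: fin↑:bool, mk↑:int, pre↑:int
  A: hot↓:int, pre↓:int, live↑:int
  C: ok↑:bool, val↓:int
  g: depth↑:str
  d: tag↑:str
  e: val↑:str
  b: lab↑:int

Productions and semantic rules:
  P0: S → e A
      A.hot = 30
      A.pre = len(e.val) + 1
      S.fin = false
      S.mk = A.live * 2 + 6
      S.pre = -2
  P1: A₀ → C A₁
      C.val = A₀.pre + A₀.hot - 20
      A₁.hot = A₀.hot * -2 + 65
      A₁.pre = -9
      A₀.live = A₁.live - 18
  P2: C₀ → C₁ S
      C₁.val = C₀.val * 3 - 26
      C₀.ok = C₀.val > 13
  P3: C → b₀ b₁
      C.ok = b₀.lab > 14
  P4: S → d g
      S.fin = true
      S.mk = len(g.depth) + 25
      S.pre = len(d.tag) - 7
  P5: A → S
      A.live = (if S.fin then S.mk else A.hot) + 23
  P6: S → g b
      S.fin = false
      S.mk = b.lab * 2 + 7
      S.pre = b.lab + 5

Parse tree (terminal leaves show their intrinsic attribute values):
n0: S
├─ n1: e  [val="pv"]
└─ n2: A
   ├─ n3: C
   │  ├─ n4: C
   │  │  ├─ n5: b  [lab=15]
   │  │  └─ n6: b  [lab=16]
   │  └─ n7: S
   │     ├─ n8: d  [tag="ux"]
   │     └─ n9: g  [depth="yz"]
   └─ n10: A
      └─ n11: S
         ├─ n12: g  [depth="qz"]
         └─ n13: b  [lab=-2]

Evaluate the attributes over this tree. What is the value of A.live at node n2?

1. n1.val = "pv"  [terminal]
2. n2.hot = 30  [30]
3. n2.pre = 3  [len(e.val) + 1]
4. n3.val = 13  [A₀.pre + A₀.hot - 20]
5. n4.val = 13  [C₀.val * 3 - 26]
6. n5.lab = 15  [terminal]
7. n6.lab = 16  [terminal]
8. n4.ok = true  [b₀.lab > 14]
9. n8.tag = "ux"  [terminal]
10. n9.depth = "yz"  [terminal]
11. n7.fin = true  [true]
12. n7.mk = 27  [len(g.depth) + 25]
13. n7.pre = -5  [len(d.tag) - 7]
14. n3.ok = false  [C₀.val > 13]
15. n10.hot = 5  [A₀.hot * -2 + 65]
16. n10.pre = -9  [-9]
17. n12.depth = "qz"  [terminal]
18. n13.lab = -2  [terminal]
19. n11.fin = false  [false]
20. n11.mk = 3  [b.lab * 2 + 7]
21. n11.pre = 3  [b.lab + 5]
22. n10.live = 28  [(if S.fin then S.mk else A.hot) + 23]
23. n2.live = 10  [A₁.live - 18]
24. n0.fin = false  [false]
25. n0.mk = 26  [A.live * 2 + 6]
26. n0.pre = -2  [-2]

10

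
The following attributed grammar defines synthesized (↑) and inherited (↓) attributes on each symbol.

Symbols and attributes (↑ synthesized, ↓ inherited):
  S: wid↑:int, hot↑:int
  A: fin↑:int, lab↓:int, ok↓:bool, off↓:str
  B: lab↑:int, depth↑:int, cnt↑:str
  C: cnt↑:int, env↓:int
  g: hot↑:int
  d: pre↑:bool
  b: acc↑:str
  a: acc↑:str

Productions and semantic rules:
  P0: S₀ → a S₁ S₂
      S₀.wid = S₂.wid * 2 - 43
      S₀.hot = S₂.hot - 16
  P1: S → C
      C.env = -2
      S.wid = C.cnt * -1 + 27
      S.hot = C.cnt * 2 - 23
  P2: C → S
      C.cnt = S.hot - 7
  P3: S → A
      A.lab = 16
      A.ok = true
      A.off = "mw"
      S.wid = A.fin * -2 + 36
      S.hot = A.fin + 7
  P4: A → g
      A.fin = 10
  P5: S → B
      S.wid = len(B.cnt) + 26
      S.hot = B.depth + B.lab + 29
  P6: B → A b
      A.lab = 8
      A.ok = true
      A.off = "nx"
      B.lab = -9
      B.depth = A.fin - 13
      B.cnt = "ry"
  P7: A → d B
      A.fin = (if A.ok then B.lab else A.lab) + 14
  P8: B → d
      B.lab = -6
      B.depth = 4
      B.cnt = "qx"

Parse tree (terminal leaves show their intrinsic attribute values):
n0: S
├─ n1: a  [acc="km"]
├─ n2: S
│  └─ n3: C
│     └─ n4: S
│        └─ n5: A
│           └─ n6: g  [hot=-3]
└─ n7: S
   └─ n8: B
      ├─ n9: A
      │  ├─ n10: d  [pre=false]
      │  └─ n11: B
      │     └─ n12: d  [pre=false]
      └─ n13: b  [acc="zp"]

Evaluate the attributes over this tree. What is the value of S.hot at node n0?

-1

1. n1.acc = "km"  [terminal]
2. n3.env = -2  [-2]
3. n5.lab = 16  [16]
4. n5.ok = true  [true]
5. n5.off = "mw"  ["mw"]
6. n6.hot = -3  [terminal]
7. n5.fin = 10  [10]
8. n4.wid = 16  [A.fin * -2 + 36]
9. n4.hot = 17  [A.fin + 7]
10. n3.cnt = 10  [S.hot - 7]
11. n2.wid = 17  [C.cnt * -1 + 27]
12. n2.hot = -3  [C.cnt * 2 - 23]
13. n9.lab = 8  [8]
14. n9.ok = true  [true]
15. n9.off = "nx"  ["nx"]
16. n10.pre = false  [terminal]
17. n12.pre = false  [terminal]
18. n11.lab = -6  [-6]
19. n11.depth = 4  [4]
20. n11.cnt = "qx"  ["qx"]
21. n9.fin = 8  [(if A.ok then B.lab else A.lab) + 14]
22. n13.acc = "zp"  [terminal]
23. n8.lab = -9  [-9]
24. n8.depth = -5  [A.fin - 13]
25. n8.cnt = "ry"  ["ry"]
26. n7.wid = 28  [len(B.cnt) + 26]
27. n7.hot = 15  [B.depth + B.lab + 29]
28. n0.wid = 13  [S₂.wid * 2 - 43]
29. n0.hot = -1  [S₂.hot - 16]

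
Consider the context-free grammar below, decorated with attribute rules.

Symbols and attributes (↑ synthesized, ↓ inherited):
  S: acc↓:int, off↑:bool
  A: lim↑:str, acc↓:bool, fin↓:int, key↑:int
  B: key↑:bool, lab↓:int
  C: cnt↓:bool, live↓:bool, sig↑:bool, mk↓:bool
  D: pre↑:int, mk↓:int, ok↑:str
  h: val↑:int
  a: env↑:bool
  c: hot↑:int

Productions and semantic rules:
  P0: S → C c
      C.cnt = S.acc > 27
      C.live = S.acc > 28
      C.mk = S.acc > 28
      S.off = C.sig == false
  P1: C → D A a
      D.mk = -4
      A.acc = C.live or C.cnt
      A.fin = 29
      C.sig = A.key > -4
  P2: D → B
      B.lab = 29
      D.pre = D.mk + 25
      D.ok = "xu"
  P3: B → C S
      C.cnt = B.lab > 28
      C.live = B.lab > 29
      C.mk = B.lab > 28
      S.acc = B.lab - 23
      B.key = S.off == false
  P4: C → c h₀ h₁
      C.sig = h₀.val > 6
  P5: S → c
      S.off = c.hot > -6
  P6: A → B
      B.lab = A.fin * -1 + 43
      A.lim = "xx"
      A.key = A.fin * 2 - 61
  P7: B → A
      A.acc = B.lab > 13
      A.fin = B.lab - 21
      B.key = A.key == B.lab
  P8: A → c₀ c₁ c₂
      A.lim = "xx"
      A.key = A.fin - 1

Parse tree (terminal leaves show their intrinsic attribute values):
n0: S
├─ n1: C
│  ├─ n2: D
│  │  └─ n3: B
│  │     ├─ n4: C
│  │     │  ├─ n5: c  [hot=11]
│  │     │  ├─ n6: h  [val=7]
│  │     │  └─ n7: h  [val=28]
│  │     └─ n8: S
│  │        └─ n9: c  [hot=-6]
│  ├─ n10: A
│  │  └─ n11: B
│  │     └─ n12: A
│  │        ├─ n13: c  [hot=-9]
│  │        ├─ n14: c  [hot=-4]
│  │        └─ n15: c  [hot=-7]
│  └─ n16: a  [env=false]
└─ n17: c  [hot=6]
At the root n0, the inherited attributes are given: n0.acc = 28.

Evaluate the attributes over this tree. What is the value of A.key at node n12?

1. n0.acc = 28  [given at root]
2. n1.cnt = true  [S.acc > 27]
3. n1.live = false  [S.acc > 28]
4. n1.mk = false  [S.acc > 28]
5. n2.mk = -4  [-4]
6. n3.lab = 29  [29]
7. n4.cnt = true  [B.lab > 28]
8. n4.live = false  [B.lab > 29]
9. n4.mk = true  [B.lab > 28]
10. n5.hot = 11  [terminal]
11. n6.val = 7  [terminal]
12. n7.val = 28  [terminal]
13. n4.sig = true  [h₀.val > 6]
14. n8.acc = 6  [B.lab - 23]
15. n9.hot = -6  [terminal]
16. n8.off = false  [c.hot > -6]
17. n3.key = true  [S.off == false]
18. n2.pre = 21  [D.mk + 25]
19. n2.ok = "xu"  ["xu"]
20. n10.acc = true  [C.live or C.cnt]
21. n10.fin = 29  [29]
22. n11.lab = 14  [A.fin * -1 + 43]
23. n12.acc = true  [B.lab > 13]
24. n12.fin = -7  [B.lab - 21]
25. n13.hot = -9  [terminal]
26. n14.hot = -4  [terminal]
27. n15.hot = -7  [terminal]
28. n12.lim = "xx"  ["xx"]
29. n12.key = -8  [A.fin - 1]
30. n11.key = false  [A.key == B.lab]
31. n10.lim = "xx"  ["xx"]
32. n10.key = -3  [A.fin * 2 - 61]
33. n16.env = false  [terminal]
34. n1.sig = true  [A.key > -4]
35. n17.hot = 6  [terminal]
36. n0.off = false  [C.sig == false]

-8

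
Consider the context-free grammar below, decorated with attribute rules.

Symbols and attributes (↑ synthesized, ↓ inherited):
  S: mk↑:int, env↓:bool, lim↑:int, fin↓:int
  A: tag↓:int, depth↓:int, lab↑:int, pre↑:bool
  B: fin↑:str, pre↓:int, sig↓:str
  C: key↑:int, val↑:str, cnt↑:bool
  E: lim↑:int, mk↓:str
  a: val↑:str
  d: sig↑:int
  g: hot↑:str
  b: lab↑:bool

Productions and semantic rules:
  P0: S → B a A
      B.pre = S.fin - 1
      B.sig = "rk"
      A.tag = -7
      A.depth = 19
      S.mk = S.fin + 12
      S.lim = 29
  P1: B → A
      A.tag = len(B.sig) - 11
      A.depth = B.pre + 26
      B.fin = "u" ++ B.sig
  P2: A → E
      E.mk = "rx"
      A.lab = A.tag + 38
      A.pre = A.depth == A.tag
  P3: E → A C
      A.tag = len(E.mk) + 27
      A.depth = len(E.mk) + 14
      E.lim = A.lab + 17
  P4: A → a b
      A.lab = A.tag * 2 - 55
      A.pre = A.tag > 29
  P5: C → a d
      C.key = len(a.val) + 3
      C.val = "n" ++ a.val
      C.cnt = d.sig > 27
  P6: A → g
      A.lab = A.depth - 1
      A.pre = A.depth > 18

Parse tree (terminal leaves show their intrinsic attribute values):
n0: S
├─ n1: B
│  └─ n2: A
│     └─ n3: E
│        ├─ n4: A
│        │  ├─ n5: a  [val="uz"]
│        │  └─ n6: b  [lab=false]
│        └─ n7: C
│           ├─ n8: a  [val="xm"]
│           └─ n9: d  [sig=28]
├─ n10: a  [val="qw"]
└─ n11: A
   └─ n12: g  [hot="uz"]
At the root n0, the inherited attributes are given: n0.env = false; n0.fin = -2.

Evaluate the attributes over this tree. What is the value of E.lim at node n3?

20

1. n0.env = false  [given at root]
2. n0.fin = -2  [given at root]
3. n1.pre = -3  [S.fin - 1]
4. n1.sig = "rk"  ["rk"]
5. n2.tag = -9  [len(B.sig) - 11]
6. n2.depth = 23  [B.pre + 26]
7. n3.mk = "rx"  ["rx"]
8. n4.tag = 29  [len(E.mk) + 27]
9. n4.depth = 16  [len(E.mk) + 14]
10. n5.val = "uz"  [terminal]
11. n6.lab = false  [terminal]
12. n4.lab = 3  [A.tag * 2 - 55]
13. n4.pre = false  [A.tag > 29]
14. n8.val = "xm"  [terminal]
15. n9.sig = 28  [terminal]
16. n7.key = 5  [len(a.val) + 3]
17. n7.val = "nxm"  ["n" ++ a.val]
18. n7.cnt = true  [d.sig > 27]
19. n3.lim = 20  [A.lab + 17]
20. n2.lab = 29  [A.tag + 38]
21. n2.pre = false  [A.depth == A.tag]
22. n1.fin = "urk"  ["u" ++ B.sig]
23. n10.val = "qw"  [terminal]
24. n11.tag = -7  [-7]
25. n11.depth = 19  [19]
26. n12.hot = "uz"  [terminal]
27. n11.lab = 18  [A.depth - 1]
28. n11.pre = true  [A.depth > 18]
29. n0.mk = 10  [S.fin + 12]
30. n0.lim = 29  [29]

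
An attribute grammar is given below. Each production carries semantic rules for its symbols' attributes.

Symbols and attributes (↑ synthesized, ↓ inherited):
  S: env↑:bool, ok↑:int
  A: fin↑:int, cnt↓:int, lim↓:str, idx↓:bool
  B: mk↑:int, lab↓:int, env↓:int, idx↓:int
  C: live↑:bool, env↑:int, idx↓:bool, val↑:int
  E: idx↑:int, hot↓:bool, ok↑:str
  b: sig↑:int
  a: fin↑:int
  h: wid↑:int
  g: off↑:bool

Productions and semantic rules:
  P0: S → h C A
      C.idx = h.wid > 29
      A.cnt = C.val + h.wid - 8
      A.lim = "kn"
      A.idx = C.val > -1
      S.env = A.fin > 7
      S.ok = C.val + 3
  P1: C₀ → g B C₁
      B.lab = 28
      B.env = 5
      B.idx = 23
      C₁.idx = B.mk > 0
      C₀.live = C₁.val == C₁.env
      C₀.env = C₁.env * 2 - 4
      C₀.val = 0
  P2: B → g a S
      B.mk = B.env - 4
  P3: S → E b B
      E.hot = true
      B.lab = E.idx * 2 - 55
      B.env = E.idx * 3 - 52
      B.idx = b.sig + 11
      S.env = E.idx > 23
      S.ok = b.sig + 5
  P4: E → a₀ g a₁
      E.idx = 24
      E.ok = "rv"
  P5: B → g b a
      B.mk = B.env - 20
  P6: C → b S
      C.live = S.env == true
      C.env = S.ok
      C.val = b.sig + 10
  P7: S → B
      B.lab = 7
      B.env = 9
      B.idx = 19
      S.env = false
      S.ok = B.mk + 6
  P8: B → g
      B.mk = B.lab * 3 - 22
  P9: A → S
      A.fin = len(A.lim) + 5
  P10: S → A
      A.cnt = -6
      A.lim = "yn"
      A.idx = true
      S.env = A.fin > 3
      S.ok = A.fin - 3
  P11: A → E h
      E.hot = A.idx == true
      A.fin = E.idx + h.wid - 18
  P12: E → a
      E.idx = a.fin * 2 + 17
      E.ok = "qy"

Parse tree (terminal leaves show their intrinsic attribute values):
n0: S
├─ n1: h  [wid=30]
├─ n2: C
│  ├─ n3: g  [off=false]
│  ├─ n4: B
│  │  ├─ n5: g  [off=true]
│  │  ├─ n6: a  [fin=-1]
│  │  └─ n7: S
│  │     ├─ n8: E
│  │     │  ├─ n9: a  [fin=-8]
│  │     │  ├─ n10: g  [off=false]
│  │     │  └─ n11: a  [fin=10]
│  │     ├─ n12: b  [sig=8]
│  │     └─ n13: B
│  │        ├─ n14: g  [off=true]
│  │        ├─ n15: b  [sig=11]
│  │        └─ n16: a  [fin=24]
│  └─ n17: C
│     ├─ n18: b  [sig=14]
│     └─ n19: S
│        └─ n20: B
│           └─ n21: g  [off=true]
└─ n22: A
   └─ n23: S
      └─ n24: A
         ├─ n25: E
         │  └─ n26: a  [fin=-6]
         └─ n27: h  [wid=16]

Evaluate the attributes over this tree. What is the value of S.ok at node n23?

1. n1.wid = 30  [terminal]
2. n2.idx = true  [h.wid > 29]
3. n3.off = false  [terminal]
4. n4.lab = 28  [28]
5. n4.env = 5  [5]
6. n4.idx = 23  [23]
7. n5.off = true  [terminal]
8. n6.fin = -1  [terminal]
9. n8.hot = true  [true]
10. n9.fin = -8  [terminal]
11. n10.off = false  [terminal]
12. n11.fin = 10  [terminal]
13. n8.idx = 24  [24]
14. n8.ok = "rv"  ["rv"]
15. n12.sig = 8  [terminal]
16. n13.lab = -7  [E.idx * 2 - 55]
17. n13.env = 20  [E.idx * 3 - 52]
18. n13.idx = 19  [b.sig + 11]
19. n14.off = true  [terminal]
20. n15.sig = 11  [terminal]
21. n16.fin = 24  [terminal]
22. n13.mk = 0  [B.env - 20]
23. n7.env = true  [E.idx > 23]
24. n7.ok = 13  [b.sig + 5]
25. n4.mk = 1  [B.env - 4]
26. n17.idx = true  [B.mk > 0]
27. n18.sig = 14  [terminal]
28. n20.lab = 7  [7]
29. n20.env = 9  [9]
30. n20.idx = 19  [19]
31. n21.off = true  [terminal]
32. n20.mk = -1  [B.lab * 3 - 22]
33. n19.env = false  [false]
34. n19.ok = 5  [B.mk + 6]
35. n17.live = false  [S.env == true]
36. n17.env = 5  [S.ok]
37. n17.val = 24  [b.sig + 10]
38. n2.live = false  [C₁.val == C₁.env]
39. n2.env = 6  [C₁.env * 2 - 4]
40. n2.val = 0  [0]
41. n22.cnt = 22  [C.val + h.wid - 8]
42. n22.lim = "kn"  ["kn"]
43. n22.idx = true  [C.val > -1]
44. n24.cnt = -6  [-6]
45. n24.lim = "yn"  ["yn"]
46. n24.idx = true  [true]
47. n25.hot = true  [A.idx == true]
48. n26.fin = -6  [terminal]
49. n25.idx = 5  [a.fin * 2 + 17]
50. n25.ok = "qy"  ["qy"]
51. n27.wid = 16  [terminal]
52. n24.fin = 3  [E.idx + h.wid - 18]
53. n23.env = false  [A.fin > 3]
54. n23.ok = 0  [A.fin - 3]
55. n22.fin = 7  [len(A.lim) + 5]
56. n0.env = false  [A.fin > 7]
57. n0.ok = 3  [C.val + 3]

0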